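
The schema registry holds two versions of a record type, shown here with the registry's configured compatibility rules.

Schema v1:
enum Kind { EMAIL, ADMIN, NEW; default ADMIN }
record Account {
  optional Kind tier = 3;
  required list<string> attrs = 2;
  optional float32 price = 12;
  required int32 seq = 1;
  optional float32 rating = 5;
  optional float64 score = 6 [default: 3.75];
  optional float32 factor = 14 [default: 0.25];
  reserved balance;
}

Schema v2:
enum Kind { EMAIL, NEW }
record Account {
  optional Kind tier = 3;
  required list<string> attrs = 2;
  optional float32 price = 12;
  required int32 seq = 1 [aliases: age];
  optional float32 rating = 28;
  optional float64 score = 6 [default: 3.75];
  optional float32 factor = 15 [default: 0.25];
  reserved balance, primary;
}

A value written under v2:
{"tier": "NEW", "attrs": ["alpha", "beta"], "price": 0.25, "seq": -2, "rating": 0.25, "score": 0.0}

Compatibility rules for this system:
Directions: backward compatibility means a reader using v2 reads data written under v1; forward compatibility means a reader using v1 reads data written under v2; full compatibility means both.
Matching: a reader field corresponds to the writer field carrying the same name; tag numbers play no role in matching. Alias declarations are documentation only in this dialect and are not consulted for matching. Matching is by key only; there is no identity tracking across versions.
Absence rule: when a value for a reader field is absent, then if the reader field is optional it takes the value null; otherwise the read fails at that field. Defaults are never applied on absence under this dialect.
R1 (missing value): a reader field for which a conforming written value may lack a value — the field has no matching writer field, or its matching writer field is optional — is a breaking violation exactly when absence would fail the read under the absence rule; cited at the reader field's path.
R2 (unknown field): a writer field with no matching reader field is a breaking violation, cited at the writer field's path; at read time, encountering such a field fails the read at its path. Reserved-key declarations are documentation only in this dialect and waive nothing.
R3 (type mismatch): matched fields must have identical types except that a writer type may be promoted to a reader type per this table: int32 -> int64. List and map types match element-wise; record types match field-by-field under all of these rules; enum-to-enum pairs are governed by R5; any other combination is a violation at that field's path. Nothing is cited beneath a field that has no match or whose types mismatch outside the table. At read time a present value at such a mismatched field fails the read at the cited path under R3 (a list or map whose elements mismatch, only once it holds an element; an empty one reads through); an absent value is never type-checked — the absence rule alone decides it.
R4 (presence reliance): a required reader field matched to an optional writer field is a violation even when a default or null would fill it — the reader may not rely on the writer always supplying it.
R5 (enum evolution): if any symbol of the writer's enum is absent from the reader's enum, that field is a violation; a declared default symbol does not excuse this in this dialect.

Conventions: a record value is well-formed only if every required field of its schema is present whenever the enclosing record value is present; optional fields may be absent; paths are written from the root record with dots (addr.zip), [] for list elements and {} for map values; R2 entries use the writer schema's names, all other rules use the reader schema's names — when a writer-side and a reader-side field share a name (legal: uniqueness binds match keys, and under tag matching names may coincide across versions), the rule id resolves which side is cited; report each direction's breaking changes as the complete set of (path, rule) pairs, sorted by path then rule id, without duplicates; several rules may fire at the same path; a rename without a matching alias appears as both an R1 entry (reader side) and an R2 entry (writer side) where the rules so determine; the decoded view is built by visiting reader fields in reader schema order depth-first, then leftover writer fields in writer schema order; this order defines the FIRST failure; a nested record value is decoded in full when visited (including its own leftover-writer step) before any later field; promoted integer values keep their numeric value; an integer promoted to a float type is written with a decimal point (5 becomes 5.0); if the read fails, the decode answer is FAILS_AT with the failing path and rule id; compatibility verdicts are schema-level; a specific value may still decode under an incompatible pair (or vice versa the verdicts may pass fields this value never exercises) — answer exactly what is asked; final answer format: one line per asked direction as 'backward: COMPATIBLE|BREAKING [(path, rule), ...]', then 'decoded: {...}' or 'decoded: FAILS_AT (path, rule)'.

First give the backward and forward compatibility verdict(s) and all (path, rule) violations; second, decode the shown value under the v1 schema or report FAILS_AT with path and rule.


backward: BREAKING [(tier, R5)]; forward: COMPATIBLE []; decoded: {"tier": "NEW", "attrs": ["alpha", "beta"], "price": 0.25, "seq": -2, "rating": 0.25, "score": 0.0, "factor": null}

in Account below, arrows point writer -> reader
backward for Account (reader v2, writer v1):
  tier <- tier (Kind -> Kind, writer optional)
  attrs <- attrs (list<string> -> list<string>, writer required)
  price <- price (float32 -> float32, writer optional)
  seq <- seq (int32 -> int32, writer required)
  rating <- rating (float32 -> float32, writer optional)
  score <- score (float64 -> float64, writer optional)
  factor <- factor (float32 -> float32, writer optional)
  rule R5 violated at tier
  => 1 violation(s): backward is BREAKING for Account
forward for Account (reader v1, writer v2):
  tier <- tier (Kind -> Kind, writer optional)
  attrs <- attrs (list<string> -> list<string>, writer required)
  price <- price (float32 -> float32, writer optional)
  seq <- seq (int32 -> int32, writer required)
  rating <- rating (float32 -> float32, writer optional)
  score <- score (float64 -> float64, writer optional)
  factor <- factor (float32 -> float32, writer optional)
  => forward: COMPATIBLE
decode (reader v1):
  tier := "NEW"
  attrs := ["alpha", "beta"]
  price := 0.25
  seq := -2
  rating := 0.25
  score := 0.0
  factor := null (absent, optional -> null)
  => decoded: {"tier": "NEW", "attrs": ["alpha", "beta"], "price": 0.25, "seq": -2, "rating": 0.25, "score": 0.0, "factor": null}


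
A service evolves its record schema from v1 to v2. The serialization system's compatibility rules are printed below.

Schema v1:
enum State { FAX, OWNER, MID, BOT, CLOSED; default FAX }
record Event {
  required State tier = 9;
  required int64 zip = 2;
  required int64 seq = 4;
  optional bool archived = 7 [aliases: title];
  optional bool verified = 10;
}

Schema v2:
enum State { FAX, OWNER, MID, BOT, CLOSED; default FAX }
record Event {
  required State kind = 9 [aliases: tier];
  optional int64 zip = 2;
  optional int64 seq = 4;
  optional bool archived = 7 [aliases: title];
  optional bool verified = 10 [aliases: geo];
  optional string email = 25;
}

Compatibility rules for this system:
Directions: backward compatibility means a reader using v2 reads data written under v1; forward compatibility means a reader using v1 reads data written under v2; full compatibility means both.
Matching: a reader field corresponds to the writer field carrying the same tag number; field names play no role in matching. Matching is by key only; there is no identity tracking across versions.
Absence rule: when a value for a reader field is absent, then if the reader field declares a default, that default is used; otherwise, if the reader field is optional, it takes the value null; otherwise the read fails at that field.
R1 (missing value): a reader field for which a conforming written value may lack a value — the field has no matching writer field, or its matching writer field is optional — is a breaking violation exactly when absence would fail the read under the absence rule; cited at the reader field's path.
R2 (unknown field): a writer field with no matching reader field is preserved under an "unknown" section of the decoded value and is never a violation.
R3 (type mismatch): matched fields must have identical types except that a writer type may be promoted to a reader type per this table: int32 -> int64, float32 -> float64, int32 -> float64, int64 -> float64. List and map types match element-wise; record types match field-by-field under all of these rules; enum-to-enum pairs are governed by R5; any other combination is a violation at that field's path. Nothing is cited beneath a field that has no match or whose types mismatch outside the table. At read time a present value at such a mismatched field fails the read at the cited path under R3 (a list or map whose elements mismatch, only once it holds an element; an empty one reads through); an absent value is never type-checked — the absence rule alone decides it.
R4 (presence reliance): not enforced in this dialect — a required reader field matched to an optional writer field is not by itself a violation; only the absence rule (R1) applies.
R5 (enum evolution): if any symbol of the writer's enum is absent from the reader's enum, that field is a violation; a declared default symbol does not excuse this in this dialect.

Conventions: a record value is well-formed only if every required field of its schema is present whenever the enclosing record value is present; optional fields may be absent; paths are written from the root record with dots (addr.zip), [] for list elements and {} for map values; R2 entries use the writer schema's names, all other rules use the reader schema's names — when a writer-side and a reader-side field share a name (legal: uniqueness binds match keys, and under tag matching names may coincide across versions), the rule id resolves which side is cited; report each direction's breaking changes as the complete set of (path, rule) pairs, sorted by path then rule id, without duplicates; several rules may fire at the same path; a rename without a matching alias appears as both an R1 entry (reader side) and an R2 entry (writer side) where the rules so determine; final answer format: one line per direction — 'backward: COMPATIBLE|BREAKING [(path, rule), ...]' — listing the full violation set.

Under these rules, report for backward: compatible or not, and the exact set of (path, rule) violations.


backward: COMPATIBLE []

each type pair in Event: writer, then reader
backward analysis of Event with v2 as reader and v1 as writer:
  kind: State -> State, writer required; from tier
  zip: int64 -> int64, writer required; from zip
  seq: int64 -> int64, writer required; from seq
  archived: bool -> bool, writer optional; from archived
  verified: bool -> bool, writer optional; from verified
  email has no writer counterpart
  nothing fires on Event: backward is COMPATIBLE
ruling out the remaining Event differences:
  field seq in record Event: required changed to optional -> affects forward compatibility only, which is not asked
  added field email to record Event: optional string, tag 25 (in v2 it sits last) -> no rule fires on it in Event's dialect; the asked verdict holds
  renamed field tier to kind in record Event (alias tier declared on the renamed field) -> no rule fires on it in Event's dialect; the asked verdict holds
  field zip in record Event: required changed to optional -> affects forward compatibility only, which is not asked


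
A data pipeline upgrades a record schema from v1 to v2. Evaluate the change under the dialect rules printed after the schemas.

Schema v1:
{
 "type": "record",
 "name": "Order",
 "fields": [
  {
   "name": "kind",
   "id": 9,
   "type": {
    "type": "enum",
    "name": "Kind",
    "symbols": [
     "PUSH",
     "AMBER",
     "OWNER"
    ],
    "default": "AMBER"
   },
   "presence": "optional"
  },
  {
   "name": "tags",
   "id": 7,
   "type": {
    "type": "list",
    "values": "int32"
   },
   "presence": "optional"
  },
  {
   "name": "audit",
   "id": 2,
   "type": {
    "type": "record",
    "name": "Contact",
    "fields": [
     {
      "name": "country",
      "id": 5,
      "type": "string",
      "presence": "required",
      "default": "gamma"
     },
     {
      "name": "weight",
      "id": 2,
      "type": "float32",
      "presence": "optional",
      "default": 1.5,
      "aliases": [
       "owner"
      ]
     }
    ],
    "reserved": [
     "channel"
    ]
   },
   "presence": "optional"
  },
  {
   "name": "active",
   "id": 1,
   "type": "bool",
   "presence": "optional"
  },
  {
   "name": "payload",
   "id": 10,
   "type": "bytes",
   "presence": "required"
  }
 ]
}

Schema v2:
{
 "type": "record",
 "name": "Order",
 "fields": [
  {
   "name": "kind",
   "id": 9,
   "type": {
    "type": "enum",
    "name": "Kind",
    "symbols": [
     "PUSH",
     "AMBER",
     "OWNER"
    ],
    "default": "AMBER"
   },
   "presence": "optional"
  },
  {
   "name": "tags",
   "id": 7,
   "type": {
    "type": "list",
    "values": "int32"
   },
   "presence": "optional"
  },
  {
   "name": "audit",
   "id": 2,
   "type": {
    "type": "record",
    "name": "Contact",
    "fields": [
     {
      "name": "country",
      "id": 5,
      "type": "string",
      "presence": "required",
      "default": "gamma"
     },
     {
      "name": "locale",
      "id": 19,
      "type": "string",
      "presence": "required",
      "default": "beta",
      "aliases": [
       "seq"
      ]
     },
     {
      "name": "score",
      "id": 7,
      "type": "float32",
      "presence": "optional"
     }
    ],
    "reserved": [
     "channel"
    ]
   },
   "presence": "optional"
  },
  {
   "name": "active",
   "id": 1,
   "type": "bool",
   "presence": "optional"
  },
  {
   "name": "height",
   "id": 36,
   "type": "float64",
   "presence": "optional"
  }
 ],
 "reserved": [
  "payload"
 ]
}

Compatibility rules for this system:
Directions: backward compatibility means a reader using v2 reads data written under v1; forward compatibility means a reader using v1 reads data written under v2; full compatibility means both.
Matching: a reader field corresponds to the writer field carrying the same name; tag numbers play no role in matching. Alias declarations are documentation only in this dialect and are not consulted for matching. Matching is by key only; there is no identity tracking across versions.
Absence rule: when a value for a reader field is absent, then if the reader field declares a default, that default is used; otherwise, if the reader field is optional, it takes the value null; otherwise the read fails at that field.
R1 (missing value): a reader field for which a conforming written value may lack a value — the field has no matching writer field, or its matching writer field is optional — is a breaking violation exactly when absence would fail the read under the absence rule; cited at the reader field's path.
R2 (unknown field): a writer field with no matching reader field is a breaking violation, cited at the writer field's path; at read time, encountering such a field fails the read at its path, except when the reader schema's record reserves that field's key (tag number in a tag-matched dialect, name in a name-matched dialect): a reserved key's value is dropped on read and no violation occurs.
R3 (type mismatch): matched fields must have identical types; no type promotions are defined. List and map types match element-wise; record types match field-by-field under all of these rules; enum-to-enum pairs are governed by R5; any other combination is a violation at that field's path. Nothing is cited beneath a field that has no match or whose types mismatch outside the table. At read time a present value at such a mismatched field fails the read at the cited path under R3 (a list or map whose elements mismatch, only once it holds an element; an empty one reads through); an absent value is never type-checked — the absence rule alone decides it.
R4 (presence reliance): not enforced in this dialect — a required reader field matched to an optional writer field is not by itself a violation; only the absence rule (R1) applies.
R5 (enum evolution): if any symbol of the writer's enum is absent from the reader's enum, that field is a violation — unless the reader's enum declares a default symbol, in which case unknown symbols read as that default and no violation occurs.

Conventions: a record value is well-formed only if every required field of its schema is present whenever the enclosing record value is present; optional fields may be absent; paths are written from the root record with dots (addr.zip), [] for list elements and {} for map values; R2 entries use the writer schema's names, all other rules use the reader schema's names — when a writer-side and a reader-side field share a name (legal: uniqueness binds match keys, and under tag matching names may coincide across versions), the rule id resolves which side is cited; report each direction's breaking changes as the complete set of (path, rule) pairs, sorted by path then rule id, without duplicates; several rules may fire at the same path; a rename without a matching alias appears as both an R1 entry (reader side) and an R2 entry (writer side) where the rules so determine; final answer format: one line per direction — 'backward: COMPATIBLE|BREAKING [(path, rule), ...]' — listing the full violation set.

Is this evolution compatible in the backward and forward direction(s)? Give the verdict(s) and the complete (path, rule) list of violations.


backward: BREAKING [(audit.weight, R2)]; forward: BREAKING [(audit.locale, R2), (audit.score, R2), (height, R2), (payload, R1)]

arrows below run writer -> reader for Order
backward on Order — v2 reading data written by v1:
  writer optional, Kind -> Kind: reader kind maps from writer kind
  writer optional, list<int32> -> list<int32>: reader tags maps from writer tags
  writer optional, Contact -> Contact: reader audit maps from writer audit
  writer optional, bool -> bool: reader active maps from writer active
  no writer field matches reader height
  writer field payload has no reader counterpart
  writer required, string -> string: reader audit.country maps from writer audit.country
  no writer field matches reader audit.locale
  no writer field matches reader audit.score
  writer field audit.weight has no reader counterpart
  violation R2 at audit.weight
  => backward: BREAKING (1)
forward on Order — v1 reading data written by v2:
  writer optional, Kind -> Kind: reader kind maps from writer kind
  writer optional, list<int32> -> list<int32>: reader tags maps from writer tags
  writer optional, Contact -> Contact: reader audit maps from writer audit
  writer optional, bool -> bool: reader active maps from writer active
  no writer field matches reader payload
  writer field height has no reader counterpart
  writer required, string -> string: reader audit.country maps from writer audit.country
  no writer field matches reader audit.weight
  writer field audit.locale has no reader counterpart
  writer field audit.score has no reader counterpart
  violation R2 at audit.locale
  violation R2 at audit.score
  violation R2 at height
  violation R1 at payload
  => forward: BREAKING (4)


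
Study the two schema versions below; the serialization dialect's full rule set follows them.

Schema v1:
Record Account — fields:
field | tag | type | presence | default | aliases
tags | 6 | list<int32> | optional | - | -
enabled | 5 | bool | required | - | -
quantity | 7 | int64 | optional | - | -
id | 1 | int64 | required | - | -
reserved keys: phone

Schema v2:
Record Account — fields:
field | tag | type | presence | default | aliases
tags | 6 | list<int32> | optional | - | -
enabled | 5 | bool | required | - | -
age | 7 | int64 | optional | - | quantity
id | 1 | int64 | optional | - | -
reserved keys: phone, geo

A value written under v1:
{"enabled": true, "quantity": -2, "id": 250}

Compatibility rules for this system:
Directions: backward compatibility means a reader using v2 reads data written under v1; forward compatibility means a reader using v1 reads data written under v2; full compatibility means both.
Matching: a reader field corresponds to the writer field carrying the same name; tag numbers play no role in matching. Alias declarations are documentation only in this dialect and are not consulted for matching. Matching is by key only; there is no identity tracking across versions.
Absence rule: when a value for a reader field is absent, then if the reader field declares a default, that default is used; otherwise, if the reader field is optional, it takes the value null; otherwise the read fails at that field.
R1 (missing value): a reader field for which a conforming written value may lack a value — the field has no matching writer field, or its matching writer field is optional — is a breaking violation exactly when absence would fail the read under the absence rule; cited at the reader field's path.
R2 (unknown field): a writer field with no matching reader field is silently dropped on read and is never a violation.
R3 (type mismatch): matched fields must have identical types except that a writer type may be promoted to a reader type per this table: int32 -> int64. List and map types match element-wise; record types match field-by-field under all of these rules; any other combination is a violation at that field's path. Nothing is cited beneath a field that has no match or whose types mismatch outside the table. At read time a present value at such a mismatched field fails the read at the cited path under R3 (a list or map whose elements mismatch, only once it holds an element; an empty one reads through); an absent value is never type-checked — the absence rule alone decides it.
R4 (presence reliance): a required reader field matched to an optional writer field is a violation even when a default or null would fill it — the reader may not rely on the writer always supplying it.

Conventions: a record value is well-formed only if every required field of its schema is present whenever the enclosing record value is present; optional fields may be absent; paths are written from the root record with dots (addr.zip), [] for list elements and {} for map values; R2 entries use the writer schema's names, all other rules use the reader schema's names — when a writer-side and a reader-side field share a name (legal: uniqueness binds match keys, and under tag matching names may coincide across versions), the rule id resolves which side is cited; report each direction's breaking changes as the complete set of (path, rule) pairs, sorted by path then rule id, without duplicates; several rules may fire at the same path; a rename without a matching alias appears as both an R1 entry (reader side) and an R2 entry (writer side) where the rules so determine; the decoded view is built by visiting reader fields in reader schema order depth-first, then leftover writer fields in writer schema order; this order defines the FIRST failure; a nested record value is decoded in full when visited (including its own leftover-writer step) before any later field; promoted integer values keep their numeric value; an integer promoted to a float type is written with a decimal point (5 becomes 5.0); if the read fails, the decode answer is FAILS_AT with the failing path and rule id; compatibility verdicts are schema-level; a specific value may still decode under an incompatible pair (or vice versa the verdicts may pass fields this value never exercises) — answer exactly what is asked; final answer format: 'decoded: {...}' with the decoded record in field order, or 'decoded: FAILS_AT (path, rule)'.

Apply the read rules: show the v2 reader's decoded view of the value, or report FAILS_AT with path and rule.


the writer's type comes first in each Account pair
decoding the Account value with the v2 reader:
  tags := null (absent, optional -> null)
  enabled := true
  age := null (absent, optional -> null)
  id := 250
  writer quantity: unknown -> dropped
  => decoded: {"tags": null, "enabled": true, "age": null, "id": 250}
remaining Account differences; none change what is asked:
  field id in record Account: required changed to optional -> changes Account's schema-level verdicts only — the decode of this value is the same

decoded: {"tags": null, "enabled": true, "age": null, "id": 250}


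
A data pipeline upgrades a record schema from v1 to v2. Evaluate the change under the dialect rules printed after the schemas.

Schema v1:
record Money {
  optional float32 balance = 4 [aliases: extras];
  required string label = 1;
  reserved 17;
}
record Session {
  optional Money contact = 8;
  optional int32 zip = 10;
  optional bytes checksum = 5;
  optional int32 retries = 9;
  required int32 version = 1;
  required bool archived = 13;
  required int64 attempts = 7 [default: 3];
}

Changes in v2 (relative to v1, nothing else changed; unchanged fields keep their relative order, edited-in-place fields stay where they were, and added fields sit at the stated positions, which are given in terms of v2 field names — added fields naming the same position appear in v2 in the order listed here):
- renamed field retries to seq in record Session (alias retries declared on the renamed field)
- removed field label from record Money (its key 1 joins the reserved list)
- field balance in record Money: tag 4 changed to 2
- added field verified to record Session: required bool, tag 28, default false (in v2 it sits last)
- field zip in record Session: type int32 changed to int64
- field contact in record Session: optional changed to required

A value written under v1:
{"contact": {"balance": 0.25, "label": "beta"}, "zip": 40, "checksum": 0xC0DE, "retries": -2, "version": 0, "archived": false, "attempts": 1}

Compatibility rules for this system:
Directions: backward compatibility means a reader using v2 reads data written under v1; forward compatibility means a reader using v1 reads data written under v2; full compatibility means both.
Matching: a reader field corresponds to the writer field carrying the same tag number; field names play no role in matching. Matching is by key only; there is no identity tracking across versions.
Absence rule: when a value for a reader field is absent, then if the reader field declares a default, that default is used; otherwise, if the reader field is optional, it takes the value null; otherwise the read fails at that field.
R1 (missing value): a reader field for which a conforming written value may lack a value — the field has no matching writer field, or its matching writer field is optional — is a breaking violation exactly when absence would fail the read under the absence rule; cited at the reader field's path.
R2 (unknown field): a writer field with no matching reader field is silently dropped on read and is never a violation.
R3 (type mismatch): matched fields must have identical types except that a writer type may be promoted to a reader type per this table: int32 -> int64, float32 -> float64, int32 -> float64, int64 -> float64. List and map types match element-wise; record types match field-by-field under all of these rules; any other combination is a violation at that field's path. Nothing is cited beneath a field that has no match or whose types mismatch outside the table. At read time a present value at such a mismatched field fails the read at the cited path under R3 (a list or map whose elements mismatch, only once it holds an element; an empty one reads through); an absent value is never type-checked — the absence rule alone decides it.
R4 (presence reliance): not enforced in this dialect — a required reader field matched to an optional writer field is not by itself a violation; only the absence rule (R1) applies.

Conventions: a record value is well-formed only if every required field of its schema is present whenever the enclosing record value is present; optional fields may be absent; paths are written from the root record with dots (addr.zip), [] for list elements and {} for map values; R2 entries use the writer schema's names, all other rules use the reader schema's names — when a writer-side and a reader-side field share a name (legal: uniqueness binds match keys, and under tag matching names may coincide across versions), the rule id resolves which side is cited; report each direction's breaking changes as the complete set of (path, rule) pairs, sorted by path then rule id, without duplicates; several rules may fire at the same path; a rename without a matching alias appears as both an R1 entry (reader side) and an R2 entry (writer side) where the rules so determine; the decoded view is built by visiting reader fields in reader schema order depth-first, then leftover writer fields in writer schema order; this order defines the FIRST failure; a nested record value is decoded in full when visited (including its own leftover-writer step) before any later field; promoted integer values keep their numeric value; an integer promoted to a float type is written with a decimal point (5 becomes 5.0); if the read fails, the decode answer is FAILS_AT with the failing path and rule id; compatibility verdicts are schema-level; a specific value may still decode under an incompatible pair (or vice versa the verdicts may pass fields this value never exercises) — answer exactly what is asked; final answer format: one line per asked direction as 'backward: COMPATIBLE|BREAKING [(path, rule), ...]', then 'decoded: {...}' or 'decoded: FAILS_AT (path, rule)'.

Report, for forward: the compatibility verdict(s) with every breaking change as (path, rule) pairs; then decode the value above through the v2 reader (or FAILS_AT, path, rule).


forward: BREAKING [(contact.label, R1), (zip, R3)]; decoded: {"contact": {"balance": null}, "zip": 40, "checksum": 0xC0DE, "seq": -2, "version": 0, "archived": false, "attempts": 1, "verified": false}

arrows below run writer -> reader for Session
forward on Session — v1 reading data written by v2:
  writer required, Money -> Money: reader contact maps from writer contact
  writer optional, int64 -> int32: reader zip maps from writer zip
  writer optional, bytes -> bytes: reader checksum maps from writer checksum
  writer optional, int32 -> int32: reader retries maps from writer seq
  writer required, int32 -> int32: reader version maps from writer version
  writer required, bool -> bool: reader archived maps from writer archived
  writer required, int64 -> int64: reader attempts maps from writer attempts
  verified (writer side), unknown to reader
  contact.balance has no writer counterpart
  contact.label has no writer counterpart
  contact.balance (writer side), unknown to reader
  breaking: (contact.label, R1)
  breaking: (zip, R3)
  forward on Session therefore BREAKING (2)
migrating the Session value to v2:
  contact.balance := null (missing; optional => null)
  writer contact.balance: no reader field; dropped
  writer contact.label: no reader field; dropped
  zip := 40 (int32 -> int64)
  checksum := 0xC0DE
  seq := -2 (from writer retries)
  version := 0
  archived := false
  attempts := 1
  verified := false (missing; default applied)
  => decoded: {"contact": {"balance": null}, "zip": 40, "checksum": 0xC0DE, "seq": -2, "version": 0, "archived": false, "attempts": 1, "verified": false}
the other Session changes do not affect what is asked:
  field contact in record Session: optional changed to required -> affects backward compatibility only, which is not asked


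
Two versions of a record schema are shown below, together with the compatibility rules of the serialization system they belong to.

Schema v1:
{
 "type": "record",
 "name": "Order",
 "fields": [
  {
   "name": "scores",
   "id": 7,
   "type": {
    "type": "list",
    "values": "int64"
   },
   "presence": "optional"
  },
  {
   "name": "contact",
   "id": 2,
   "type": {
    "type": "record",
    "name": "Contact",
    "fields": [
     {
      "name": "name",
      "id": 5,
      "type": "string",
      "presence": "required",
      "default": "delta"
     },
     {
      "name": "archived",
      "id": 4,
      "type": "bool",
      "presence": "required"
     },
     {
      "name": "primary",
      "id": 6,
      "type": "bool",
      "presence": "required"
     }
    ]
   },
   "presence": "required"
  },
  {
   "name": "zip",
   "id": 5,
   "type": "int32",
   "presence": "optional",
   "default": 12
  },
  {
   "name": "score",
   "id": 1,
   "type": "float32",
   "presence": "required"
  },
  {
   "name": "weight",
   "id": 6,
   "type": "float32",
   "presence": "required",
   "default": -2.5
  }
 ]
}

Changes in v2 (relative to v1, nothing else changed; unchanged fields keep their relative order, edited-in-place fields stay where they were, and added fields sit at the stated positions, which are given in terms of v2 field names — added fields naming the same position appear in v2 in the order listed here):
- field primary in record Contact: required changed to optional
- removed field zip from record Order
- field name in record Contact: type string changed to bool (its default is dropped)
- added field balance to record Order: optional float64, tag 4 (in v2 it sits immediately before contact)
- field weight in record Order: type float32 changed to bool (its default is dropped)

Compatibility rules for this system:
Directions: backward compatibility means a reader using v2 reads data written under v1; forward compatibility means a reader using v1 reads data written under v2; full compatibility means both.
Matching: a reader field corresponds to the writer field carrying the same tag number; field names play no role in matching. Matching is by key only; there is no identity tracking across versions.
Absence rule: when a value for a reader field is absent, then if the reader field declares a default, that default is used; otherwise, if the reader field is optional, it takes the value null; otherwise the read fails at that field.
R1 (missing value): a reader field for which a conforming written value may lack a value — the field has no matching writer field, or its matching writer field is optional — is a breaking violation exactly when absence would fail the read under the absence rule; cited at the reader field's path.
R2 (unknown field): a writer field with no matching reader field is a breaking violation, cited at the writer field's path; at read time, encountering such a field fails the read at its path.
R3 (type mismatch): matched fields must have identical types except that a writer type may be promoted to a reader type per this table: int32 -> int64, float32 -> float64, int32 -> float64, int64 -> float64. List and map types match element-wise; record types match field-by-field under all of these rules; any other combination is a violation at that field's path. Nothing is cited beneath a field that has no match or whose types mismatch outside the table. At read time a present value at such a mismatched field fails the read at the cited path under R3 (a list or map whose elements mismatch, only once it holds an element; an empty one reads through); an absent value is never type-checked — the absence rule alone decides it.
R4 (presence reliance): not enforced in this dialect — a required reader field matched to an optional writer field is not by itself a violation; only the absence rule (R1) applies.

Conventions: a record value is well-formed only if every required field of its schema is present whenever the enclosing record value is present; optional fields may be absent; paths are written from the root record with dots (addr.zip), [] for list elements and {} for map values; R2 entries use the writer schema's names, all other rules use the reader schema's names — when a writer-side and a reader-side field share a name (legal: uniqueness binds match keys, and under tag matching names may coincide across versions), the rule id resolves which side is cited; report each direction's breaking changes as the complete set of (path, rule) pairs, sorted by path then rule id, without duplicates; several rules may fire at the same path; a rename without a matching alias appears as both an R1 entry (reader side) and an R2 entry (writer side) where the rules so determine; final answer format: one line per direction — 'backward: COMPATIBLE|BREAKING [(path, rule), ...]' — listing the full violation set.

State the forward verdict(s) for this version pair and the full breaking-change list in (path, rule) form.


the writer's type comes first in each Order pair
forward on Order — v1 reading data written by v2:
  list<int64> -> list<int64>, writer optional: scores aligns to scores
  Contact -> Contact, writer required: contact aligns to contact
  zip: no writer-side match
  float32 -> float32, writer required: score aligns to score
  bool -> float32, writer required: weight aligns to weight
  leftover writer field: balance
  bool -> string, writer required: contact.name aligns to contact.name
  bool -> bool, writer required: contact.archived aligns to contact.archived
  bool -> bool, writer optional: contact.primary aligns to contact.primary
  R2 fires at balance
  R3 fires at contact.name
  R1 fires at contact.primary
  R3 fires at weight
  => forward verdict for Order: BREAKING, 4 violation(s)
ruling out the remaining Order differences:
  removed field zip from record Order -> its effect on Order is confined to the backward direction, not asked

forward: BREAKING [(balance, R2), (contact.name, R3), (contact.primary, R1), (weight, R3)]


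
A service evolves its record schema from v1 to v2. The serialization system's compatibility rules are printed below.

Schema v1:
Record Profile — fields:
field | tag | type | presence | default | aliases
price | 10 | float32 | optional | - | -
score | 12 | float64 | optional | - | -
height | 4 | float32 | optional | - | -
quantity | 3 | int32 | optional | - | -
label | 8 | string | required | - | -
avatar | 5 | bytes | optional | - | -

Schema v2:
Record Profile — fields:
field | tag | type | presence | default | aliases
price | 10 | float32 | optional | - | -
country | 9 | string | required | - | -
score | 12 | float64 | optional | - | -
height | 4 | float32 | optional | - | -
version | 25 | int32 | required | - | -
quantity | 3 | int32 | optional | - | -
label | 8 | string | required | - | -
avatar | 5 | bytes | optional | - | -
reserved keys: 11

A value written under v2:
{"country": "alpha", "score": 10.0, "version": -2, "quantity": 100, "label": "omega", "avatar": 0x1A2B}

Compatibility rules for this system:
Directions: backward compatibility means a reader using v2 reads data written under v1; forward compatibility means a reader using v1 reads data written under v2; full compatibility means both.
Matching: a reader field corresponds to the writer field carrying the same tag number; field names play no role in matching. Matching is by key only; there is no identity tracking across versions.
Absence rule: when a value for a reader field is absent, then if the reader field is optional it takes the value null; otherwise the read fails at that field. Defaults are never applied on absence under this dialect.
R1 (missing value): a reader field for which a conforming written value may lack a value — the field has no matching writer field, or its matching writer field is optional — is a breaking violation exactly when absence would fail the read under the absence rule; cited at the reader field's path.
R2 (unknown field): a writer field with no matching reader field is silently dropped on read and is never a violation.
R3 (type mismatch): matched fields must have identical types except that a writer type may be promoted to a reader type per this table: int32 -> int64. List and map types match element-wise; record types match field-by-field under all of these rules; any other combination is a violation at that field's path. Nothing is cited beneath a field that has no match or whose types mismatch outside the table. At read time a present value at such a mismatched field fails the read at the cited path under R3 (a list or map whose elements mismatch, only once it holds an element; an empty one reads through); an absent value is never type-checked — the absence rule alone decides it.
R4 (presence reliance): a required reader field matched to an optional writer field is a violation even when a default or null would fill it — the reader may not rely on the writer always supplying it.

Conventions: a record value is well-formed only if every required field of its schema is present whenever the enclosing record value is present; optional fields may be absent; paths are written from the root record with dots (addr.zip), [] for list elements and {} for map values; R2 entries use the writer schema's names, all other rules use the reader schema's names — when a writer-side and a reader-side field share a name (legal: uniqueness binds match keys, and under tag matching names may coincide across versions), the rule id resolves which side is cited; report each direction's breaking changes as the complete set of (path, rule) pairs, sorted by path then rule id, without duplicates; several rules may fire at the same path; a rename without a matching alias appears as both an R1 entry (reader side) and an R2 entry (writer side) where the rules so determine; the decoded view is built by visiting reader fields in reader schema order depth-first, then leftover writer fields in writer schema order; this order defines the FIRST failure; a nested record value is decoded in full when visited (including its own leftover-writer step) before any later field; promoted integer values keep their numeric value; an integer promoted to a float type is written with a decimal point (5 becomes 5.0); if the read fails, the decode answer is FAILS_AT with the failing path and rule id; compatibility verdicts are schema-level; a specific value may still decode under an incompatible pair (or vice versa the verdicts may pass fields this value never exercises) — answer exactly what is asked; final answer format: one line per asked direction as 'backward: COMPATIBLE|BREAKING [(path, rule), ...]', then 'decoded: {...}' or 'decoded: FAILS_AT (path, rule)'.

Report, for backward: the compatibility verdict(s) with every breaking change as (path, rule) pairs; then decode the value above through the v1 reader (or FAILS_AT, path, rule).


each type pair in Profile: writer, then reader
backward pass over Profile, reader schema v2, writer schema v1:
  price <- price (float32 -> float32, writer optional)
  country: no writer match
  score <- score (float64 -> float64, writer optional)
  height <- height (float32 -> float32, writer optional)
  version: no writer match
  quantity <- quantity (int32 -> int32, writer optional)
  label <- label (string -> string, writer required)
  avatar <- avatar (bytes -> bytes, writer optional)
  rule R1 violated at country
  rule R1 violated at version
  => 2 violation(s): backward is BREAKING for Profile
decode (reader v1):
  price := null (absent, optional -> null)
  score := 10.0
  height := null (absent, optional -> null)
  quantity := 100
  label := "omega"
  avatar := 0x1A2B
  writer country: unknown -> dropped
  writer version: unknown -> dropped
  => decoded: {"price": null, "score": 10.0, "height": null, "quantity": 100, "label": "omega", "avatar": 0x1A2B}

backward: BREAKING [(country, R1), (version, R1)]; decoded: {"price": null, "score": 10.0, "height": null, "quantity": 100, "label": "omega", "avatar": 0x1A2B}
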